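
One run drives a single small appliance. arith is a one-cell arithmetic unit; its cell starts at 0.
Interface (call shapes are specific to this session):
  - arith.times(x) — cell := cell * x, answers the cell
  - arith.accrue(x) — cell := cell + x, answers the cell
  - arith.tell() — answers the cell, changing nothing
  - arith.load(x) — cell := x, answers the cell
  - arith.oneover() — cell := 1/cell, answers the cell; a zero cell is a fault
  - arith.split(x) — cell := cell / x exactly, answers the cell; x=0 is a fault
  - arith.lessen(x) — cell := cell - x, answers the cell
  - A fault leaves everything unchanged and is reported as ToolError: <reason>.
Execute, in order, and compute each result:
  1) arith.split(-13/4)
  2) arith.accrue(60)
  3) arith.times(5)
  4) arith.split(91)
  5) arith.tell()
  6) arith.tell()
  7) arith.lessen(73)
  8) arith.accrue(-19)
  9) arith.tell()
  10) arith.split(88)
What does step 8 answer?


Using arith.split with x→-13/4, and get 0.
Invoking arith.accrue with x→60, → 60.
I run arith.times with x→5, giving 300.
I run arith.split with x→91, — result: 300/91.
Now I run arith.tell(), yielding 300/91.
Then arith.tell(), yielding 300/91.
I try arith.lessen with x→73, and observe -6343/91.
Using arith.accrue with x→-19, and see -8072/91.
Then arith.tell, giving -8072/91.
Now I run arith.split with x→88, → -1009/1001.

Answer: -8072/91


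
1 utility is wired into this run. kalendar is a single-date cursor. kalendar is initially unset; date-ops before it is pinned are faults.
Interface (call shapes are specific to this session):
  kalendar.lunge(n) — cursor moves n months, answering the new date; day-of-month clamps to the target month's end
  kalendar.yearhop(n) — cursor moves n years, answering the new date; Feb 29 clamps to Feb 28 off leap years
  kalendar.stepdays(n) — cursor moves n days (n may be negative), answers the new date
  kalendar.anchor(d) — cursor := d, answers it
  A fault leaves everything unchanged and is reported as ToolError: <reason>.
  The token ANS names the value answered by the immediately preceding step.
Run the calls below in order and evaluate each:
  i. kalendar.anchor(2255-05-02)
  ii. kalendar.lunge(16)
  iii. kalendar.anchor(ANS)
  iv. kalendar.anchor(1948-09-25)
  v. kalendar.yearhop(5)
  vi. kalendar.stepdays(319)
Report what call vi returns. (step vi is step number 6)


Answer: 1954-08-10

Derivation:
;; kalendar.anchor(2255-05-02) : 2255-05-02
;; kalendar.lunge(16) : 2256-09-02
;; kalendar.anchor(ANS) : 2256-09-02
;; kalendar.anchor(1948-09-25) : 1948-09-25
;; kalendar.yearhop(5) : 1953-09-25
;; kalendar.stepdays(319) : 1954-08-10


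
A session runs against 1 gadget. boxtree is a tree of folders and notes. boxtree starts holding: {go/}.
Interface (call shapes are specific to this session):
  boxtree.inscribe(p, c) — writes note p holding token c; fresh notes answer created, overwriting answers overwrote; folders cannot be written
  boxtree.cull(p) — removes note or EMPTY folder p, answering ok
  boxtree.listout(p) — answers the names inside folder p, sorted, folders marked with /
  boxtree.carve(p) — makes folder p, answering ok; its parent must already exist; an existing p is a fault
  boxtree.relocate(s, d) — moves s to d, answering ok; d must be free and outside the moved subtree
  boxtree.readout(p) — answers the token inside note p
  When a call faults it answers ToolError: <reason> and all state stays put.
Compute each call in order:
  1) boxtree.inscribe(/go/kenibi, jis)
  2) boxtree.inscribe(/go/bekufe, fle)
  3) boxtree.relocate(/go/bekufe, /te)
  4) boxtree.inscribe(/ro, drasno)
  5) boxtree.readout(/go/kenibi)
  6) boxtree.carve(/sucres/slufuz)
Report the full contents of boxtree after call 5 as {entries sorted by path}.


Answer: {go/, go/kenibi=jis, ro=drasno, te=fle}

Derivation:
-> boxtree.inscribe(p='/go/kenibi', c='jis')
<- created
-> boxtree.inscribe(p='/go/bekufe', c='fle')
<- created
-> boxtree.relocate(s='/go/bekufe', d='/te')
<- ok
-> boxtree.inscribe(p='/ro', c='drasno')
<- created
-> boxtree.readout(p='/go/kenibi')
<- jis
-> boxtree.carve(p='/sucres/slufuz')
<- ToolError: no parent


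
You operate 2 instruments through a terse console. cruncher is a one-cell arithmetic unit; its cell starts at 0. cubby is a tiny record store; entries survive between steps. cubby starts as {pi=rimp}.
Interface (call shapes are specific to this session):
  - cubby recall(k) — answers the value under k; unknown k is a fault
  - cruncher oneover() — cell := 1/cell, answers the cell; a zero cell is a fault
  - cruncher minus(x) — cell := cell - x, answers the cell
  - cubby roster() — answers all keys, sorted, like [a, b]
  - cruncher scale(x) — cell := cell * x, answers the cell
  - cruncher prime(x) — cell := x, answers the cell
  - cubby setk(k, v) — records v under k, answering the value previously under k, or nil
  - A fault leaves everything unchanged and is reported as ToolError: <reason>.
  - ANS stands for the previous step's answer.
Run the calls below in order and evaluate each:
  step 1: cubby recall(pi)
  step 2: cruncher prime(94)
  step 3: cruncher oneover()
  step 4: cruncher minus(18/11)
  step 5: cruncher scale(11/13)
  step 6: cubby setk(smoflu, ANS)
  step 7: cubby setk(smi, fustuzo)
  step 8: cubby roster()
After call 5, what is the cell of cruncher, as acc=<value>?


Answer: acc=-1681/1222

Derivation:
% 1. cubby recall(pi) : rimp
% 2. cruncher prime(94) : 94
% 3. cruncher oneover() : 1/94
% 4. cruncher minus(18/11) : -1681/1034
% 5. cruncher scale(11/13) : -1681/1222
% 6. cubby setk(smoflu, ANS) : nil
% 7. cubby setk(smi, fustuzo) : nil
% 8. cubby roster() : [pi, smi, smoflu]


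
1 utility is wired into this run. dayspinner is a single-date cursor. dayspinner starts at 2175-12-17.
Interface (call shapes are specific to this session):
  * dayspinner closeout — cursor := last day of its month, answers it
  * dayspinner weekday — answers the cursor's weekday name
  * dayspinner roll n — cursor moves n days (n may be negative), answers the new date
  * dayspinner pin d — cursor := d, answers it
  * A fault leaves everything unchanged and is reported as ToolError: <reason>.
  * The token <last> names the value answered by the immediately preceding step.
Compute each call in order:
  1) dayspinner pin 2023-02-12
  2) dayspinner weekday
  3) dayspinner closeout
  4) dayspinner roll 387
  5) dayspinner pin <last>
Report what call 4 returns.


Answer: 2024-03-21

Derivation:
Step: dayspinner pin[d→2023-02-12]
Result: 2023-02-12
Step: dayspinner weekday[]
Result: Sunday
Step: dayspinner closeout[]
Result: 2023-02-28
Step: dayspinner roll[n→387]
Result: 2024-03-21
Step: dayspinner pin[d→<last>]
Result: 2024-03-21


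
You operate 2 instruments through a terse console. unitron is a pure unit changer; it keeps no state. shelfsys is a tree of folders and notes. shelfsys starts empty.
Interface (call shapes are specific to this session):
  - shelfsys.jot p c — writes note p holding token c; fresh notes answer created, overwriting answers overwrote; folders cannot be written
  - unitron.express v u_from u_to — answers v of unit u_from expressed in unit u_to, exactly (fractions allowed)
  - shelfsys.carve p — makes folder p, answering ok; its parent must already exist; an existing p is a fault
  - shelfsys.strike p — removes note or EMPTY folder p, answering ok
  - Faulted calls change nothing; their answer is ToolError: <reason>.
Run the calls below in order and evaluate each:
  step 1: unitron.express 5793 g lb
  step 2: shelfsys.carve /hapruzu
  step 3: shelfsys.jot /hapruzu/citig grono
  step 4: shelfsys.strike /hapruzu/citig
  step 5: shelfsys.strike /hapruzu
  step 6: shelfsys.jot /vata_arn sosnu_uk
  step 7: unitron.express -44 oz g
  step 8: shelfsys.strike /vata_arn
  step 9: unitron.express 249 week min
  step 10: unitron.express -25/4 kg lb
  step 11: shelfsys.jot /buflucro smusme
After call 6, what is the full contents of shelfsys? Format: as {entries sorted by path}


Answer: {vata_arn=sosnu_uk}

Derivation:
% unitron.express(5793, g, lb) => 579300000/45359237
% shelfsys.carve(/hapruzu) => ok
% shelfsys.jot(/hapruzu/citig, grono) => created
% shelfsys.strike(/hapruzu/citig) => ok
% shelfsys.strike(/hapruzu) => ok
% shelfsys.jot(/vata_arn, sosnu_uk) => created
% unitron.express(-44, oz, g) => -498951607/400000
% shelfsys.strike(/vata_arn) => ok
% unitron.express(249, week, min) => 2509920
% unitron.express(-25/4, kg, lb) => -625000000/45359237
% shelfsys.jot(/buflucro, smusme) => created


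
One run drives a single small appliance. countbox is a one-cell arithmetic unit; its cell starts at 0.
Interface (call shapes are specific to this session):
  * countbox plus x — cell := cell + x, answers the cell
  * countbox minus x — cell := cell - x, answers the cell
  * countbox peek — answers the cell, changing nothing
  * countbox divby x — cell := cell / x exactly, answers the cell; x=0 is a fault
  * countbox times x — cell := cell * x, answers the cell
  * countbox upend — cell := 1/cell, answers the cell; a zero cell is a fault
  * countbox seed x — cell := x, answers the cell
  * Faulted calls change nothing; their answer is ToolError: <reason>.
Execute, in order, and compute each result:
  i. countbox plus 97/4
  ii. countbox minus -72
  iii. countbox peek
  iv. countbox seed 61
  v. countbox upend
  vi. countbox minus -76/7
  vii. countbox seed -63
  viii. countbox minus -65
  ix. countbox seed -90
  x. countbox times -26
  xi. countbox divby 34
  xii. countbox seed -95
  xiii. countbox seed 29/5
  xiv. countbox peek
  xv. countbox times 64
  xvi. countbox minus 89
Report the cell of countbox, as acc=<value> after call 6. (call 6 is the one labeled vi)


Answer: acc=4643/427

Derivation:
% 1. countbox plus(x→97/4) => 97/4
% 2. countbox minus(x→-72) => 385/4
% 3. countbox peek() => 385/4
% 4. countbox seed(x→61) => 61
% 5. countbox upend() => 1/61
% 6. countbox minus(x→-76/7) => 4643/427
% 7. countbox seed(x→-63) => -63
% 8. countbox minus(x→-65) => 2
% 9. countbox seed(x→-90) => -90
% 10. countbox times(x→-26) => 2340
% 11. countbox divby(x→34) => 1170/17
% 12. countbox seed(x→-95) => -95
% 13. countbox seed(x→29/5) => 29/5
% 14. countbox peek() => 29/5
% 15. countbox times(x→64) => 1856/5
% 16. countbox minus(x→89) => 1411/5


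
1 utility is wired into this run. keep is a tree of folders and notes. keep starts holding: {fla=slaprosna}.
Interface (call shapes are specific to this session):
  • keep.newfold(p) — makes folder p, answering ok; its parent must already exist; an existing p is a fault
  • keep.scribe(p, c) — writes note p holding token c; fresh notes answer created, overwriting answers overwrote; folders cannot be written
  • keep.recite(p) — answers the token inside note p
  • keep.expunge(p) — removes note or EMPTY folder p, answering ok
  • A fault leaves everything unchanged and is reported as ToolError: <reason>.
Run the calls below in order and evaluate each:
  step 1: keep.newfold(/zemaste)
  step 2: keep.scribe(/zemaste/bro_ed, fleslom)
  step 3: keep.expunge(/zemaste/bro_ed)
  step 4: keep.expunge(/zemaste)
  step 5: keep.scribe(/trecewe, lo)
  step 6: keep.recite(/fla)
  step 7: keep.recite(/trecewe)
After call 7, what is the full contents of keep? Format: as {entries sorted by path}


Answer: {fla=slaprosna, trecewe=lo}

Derivation:
-- keep.newfold(p: /zemaste) -> ok
-- keep.scribe(p: /zemaste/bro_ed, c: fleslom) -> created
-- keep.expunge(p: /zemaste/bro_ed) -> ok
-- keep.expunge(p: /zemaste) -> ok
-- keep.scribe(p: /trecewe, c: lo) -> created
-- keep.recite(p: /fla) -> slaprosna
-- keep.recite(p: /trecewe) -> lo


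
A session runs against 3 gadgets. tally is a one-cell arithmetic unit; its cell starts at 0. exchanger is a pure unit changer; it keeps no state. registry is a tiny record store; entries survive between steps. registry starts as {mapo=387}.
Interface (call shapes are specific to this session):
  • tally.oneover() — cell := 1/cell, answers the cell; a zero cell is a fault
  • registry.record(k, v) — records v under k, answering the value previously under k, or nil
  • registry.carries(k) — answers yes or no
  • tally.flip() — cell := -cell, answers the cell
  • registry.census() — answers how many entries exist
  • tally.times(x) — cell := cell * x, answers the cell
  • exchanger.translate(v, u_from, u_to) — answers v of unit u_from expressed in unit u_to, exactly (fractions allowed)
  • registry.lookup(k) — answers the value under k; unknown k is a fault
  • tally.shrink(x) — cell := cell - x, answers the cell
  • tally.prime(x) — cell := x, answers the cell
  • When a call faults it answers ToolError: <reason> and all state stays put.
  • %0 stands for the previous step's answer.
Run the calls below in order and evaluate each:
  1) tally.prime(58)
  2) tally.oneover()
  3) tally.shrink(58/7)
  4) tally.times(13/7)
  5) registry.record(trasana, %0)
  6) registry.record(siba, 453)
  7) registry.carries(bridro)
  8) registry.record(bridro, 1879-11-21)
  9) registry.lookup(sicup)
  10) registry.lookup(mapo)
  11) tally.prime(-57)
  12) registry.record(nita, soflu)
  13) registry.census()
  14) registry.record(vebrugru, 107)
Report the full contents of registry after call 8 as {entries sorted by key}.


==> tally.prime(x='58')
<== 58
==> tally.oneover()
<== 1/58
==> tally.shrink(x='58/7')
<== -3357/406
==> tally.times(x='13/7')
<== -43641/2842
==> registry.record(k='trasana', v='%0')
<== nil
==> registry.record(k='siba', v='453')
<== nil
==> registry.carries(k='bridro')
<== no
==> registry.record(k='bridro', v='1879-11-21')
<== nil
==> registry.lookup(k='sicup')
<== ToolError: no such key sicup
==> registry.lookup(k='mapo')
<== 387
==> tally.prime(x='-57')
<== -57
==> registry.record(k='nita', v='soflu')
<== nil
==> registry.census()
<== 5
==> registry.record(k='vebrugru', v='107')
<== nil

Answer: {bridro=1879-11-21, mapo=387, siba=453, trasana=-43641/2842}


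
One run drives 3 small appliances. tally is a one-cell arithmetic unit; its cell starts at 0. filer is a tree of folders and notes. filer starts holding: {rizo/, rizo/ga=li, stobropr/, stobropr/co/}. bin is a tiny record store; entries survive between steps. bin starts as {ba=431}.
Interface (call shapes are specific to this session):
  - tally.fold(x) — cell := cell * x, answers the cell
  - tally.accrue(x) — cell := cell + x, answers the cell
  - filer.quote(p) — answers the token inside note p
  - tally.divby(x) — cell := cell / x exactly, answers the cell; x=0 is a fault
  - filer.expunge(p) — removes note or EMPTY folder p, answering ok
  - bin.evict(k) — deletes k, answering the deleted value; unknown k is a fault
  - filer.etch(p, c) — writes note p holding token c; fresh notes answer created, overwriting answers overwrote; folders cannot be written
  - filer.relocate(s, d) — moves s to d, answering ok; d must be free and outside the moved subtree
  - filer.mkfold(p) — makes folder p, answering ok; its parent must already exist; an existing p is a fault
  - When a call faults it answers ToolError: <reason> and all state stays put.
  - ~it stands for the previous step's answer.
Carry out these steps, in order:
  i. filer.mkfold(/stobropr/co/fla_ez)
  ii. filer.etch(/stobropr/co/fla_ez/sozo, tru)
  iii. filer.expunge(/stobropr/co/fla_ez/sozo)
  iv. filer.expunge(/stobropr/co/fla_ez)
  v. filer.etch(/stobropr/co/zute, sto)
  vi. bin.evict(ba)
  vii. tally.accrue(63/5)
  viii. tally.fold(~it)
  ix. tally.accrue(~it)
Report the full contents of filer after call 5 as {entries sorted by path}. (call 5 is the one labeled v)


Answer: {rizo/, rizo/ga=li, stobropr/, stobropr/co/, stobropr/co/zute=sto}

Derivation:
// filer.mkfold(p: /stobropr/co/fla_ez) == ok
// filer.etch(p: /stobropr/co/fla_ez/sozo, c: tru) == created
// filer.expunge(p: /stobropr/co/fla_ez/sozo) == ok
// filer.expunge(p: /stobropr/co/fla_ez) == ok
// filer.etch(p: /stobropr/co/zute, c: sto) == created
// bin.evict(k: ba) == 431
// tally.accrue(x: 63/5) == 63/5
// tally.fold(x: ~it) == 3969/25
// tally.accrue(x: ~it) == 7938/25


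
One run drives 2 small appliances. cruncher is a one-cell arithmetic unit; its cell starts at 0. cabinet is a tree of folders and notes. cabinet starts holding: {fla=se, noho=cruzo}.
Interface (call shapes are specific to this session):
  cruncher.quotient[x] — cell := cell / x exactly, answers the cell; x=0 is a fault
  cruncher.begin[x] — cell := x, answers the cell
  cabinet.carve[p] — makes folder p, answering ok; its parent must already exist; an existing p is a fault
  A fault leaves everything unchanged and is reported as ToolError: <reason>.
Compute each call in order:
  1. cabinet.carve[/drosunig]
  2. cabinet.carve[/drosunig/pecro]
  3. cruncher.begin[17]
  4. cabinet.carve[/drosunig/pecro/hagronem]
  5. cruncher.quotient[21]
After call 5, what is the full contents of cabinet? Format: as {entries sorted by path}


Answer: {drosunig/, drosunig/pecro/, drosunig/pecro/hagronem/, fla=se, noho=cruzo}

Derivation:
Calling cabinet.carve(/drosunig), → ok.
Calling cabinet.carve(/drosunig/pecro), — result: ok.
I try cruncher.begin(17), — result: 17.
I invoke cabinet.carve(/drosunig/pecro/hagronem), yielding ok.
Then cruncher.quotient(21), which returns 17/21.


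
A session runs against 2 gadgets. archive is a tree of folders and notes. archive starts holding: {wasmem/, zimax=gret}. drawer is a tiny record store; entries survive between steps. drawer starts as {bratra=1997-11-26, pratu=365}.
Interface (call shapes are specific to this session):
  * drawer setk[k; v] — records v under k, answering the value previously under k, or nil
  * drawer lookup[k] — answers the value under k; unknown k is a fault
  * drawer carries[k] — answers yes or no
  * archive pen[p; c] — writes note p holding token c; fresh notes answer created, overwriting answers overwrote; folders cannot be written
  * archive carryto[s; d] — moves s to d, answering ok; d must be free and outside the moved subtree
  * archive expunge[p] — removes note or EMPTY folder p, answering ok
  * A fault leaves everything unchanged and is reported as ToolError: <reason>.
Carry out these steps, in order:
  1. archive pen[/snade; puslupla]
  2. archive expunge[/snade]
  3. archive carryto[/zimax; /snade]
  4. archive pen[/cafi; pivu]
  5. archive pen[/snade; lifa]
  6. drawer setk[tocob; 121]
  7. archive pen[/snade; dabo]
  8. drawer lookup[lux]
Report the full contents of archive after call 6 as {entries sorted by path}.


Next I call archive pen using p: /snade, c: puslupla: created.
Invoking archive expunge using p: /snade, — result: ok.
I try archive carryto using s: /zimax, d: /snade, and get ok.
Now I run archive pen using p: /cafi, c: pivu, which returns created.
I try archive pen using p: /snade, c: lifa, yielding overwrote.
I run drawer setk using k: tocob, v: 121, → nil.
I use archive pen using p: /snade, c: dabo, and observe overwrote.
I use drawer lookup using k: lux: ToolError: no such key lux.

Answer: {cafi=pivu, snade=lifa, wasmem/}


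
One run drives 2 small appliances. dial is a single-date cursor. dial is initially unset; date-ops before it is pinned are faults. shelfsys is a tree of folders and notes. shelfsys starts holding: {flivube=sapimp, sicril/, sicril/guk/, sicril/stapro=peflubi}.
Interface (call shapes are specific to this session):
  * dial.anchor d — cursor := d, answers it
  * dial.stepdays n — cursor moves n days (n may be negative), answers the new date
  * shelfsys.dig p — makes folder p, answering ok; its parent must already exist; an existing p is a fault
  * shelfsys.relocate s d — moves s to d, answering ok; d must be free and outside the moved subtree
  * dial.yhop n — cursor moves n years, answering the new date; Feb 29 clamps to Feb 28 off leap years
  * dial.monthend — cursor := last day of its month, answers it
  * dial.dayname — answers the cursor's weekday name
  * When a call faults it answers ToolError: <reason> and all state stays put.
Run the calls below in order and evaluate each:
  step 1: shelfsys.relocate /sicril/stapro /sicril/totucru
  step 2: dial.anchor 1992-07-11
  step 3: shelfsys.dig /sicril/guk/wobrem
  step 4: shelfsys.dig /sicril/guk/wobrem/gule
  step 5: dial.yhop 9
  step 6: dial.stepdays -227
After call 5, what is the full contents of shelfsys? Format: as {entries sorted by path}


→ shelfsys.relocate(s→/sicril/stapro, d→/sicril/totucru)
← ok
→ dial.anchor(d→1992-07-11)
← 1992-07-11
→ shelfsys.dig(p→/sicril/guk/wobrem)
← ok
→ shelfsys.dig(p→/sicril/guk/wobrem/gule)
← ok
→ dial.yhop(n→9)
← 2001-07-11
→ dial.stepdays(n→-227)
← 2000-11-26

Answer: {flivube=sapimp, sicril/, sicril/guk/, sicril/guk/wobrem/, sicril/guk/wobrem/gule/, sicril/totucru=peflubi}


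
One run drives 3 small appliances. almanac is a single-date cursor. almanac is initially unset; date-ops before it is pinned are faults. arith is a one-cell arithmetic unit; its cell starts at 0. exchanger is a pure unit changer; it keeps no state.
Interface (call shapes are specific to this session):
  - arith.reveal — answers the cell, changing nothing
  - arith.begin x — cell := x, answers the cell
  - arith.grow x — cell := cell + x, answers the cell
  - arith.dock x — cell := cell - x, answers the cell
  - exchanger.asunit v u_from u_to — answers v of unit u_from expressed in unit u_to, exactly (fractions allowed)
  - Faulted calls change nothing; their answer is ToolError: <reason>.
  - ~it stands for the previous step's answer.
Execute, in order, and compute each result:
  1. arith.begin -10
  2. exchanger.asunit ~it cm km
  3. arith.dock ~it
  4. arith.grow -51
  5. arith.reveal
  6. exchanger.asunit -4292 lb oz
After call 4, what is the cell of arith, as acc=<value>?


Answer: acc=-609999/10000

Derivation:
Invoking arith.begin with x: -10, — result: -10.
I try exchanger.asunit with v: ~it, u_from: cm, u_to: km, — result: -1/10000.
Now I run arith.dock with x: ~it, and observe -99999/10000.
Then arith.grow with x: -51, yielding -609999/10000.
I call arith.reveal(), giving -609999/10000.
I run exchanger.asunit with v: -4292, u_from: lb, u_to: oz, and see -68672.


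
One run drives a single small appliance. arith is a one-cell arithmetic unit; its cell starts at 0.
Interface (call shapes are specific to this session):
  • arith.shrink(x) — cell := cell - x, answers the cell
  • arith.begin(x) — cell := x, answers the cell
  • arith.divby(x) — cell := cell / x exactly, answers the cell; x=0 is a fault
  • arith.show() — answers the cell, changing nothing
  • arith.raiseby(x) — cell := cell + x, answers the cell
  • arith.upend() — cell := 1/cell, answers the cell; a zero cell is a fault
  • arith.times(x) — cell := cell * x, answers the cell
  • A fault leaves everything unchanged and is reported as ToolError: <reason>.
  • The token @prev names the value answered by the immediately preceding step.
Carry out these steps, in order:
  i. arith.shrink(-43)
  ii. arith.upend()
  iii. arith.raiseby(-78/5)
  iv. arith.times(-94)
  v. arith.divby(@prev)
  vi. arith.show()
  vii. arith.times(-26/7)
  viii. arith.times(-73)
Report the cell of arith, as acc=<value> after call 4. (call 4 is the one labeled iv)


Answer: acc=314806/215

Derivation:
Act: arith.shrink[x→-43]
Obs: 43
Act: arith.upend[]
Obs: 1/43
Act: arith.raiseby[x→-78/5]
Obs: -3349/215
Act: arith.times[x→-94]
Obs: 314806/215
Act: arith.divby[x→@prev]
Obs: 1
Act: arith.show[]
Obs: 1
Act: arith.times[x→-26/7]
Obs: -26/7
Act: arith.times[x→-73]
Obs: 1898/7


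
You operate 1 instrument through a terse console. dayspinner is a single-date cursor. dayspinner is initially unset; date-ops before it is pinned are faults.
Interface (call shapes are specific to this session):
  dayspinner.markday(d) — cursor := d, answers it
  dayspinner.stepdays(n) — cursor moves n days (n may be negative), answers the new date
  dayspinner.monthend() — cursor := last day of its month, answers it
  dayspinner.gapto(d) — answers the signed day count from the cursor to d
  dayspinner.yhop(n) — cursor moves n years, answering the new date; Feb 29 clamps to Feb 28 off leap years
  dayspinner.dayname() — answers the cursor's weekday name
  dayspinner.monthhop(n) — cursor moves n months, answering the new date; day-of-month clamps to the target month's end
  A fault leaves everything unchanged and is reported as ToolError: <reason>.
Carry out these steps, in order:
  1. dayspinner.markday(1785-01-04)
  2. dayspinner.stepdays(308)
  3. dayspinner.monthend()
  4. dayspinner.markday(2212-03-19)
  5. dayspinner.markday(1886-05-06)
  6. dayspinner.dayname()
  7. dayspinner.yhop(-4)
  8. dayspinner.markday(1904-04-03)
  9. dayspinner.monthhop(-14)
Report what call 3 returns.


Answer: 1785-11-30

Derivation:
CALL markday[d=1785-01-04]
RET  1785-01-04
CALL stepdays[n=308]
RET  1785-11-08
CALL monthend[]
RET  1785-11-30
CALL markday[d=2212-03-19]
RET  2212-03-19
CALL markday[d=1886-05-06]
RET  1886-05-06
CALL dayname[]
RET  Thursday
CALL yhop[n=-4]
RET  1882-05-06
CALL markday[d=1904-04-03]
RET  1904-04-03
CALL monthhop[n=-14]
RET  1903-02-03


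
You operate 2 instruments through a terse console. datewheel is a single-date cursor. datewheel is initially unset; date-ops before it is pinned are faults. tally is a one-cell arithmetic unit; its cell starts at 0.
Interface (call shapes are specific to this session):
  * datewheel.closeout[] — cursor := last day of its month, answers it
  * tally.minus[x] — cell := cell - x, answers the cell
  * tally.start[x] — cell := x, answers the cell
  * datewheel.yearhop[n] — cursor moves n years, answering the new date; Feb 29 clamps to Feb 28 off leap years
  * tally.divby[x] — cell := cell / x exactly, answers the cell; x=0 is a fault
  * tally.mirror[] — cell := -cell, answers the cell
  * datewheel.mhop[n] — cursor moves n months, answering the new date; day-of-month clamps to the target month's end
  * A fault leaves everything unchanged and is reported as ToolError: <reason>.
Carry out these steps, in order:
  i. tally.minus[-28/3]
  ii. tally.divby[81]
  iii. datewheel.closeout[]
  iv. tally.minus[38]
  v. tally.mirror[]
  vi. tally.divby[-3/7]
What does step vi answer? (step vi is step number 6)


[in] tally.minus -28/3
:: 28/3
[in] tally.divby 81
:: 28/243
[in] datewheel.closeout
:: ToolError: no date set
[in] tally.minus 38
:: -9206/243
[in] tally.mirror
:: 9206/243
[in] tally.divby -3/7
:: -64442/729

Answer: -64442/729


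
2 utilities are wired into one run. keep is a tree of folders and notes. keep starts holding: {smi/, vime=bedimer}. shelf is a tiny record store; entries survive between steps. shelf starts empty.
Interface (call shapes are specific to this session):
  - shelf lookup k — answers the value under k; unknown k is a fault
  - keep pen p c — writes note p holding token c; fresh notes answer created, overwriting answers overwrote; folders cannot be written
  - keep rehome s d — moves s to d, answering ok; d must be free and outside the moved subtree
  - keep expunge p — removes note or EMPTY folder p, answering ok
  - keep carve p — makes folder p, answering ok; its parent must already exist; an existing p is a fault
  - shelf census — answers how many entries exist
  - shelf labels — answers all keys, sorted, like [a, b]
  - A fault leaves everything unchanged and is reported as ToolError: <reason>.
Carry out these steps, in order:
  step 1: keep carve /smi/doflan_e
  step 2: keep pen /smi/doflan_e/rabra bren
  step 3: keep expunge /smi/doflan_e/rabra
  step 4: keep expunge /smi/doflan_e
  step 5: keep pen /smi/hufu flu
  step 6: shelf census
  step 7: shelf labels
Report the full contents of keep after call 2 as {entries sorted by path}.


Answer: {smi/, smi/doflan_e/, smi/doflan_e/rabra=bren, vime=bedimer}

Derivation:
Act: keep carve[/smi/doflan_e]
Obs: ok
Act: keep pen[/smi/doflan_e/rabra; bren]
Obs: created
Act: keep expunge[/smi/doflan_e/rabra]
Obs: ok
Act: keep expunge[/smi/doflan_e]
Obs: ok
Act: keep pen[/smi/hufu; flu]
Obs: created
Act: shelf census[]
Obs: 0
Act: shelf labels[]
Obs: []


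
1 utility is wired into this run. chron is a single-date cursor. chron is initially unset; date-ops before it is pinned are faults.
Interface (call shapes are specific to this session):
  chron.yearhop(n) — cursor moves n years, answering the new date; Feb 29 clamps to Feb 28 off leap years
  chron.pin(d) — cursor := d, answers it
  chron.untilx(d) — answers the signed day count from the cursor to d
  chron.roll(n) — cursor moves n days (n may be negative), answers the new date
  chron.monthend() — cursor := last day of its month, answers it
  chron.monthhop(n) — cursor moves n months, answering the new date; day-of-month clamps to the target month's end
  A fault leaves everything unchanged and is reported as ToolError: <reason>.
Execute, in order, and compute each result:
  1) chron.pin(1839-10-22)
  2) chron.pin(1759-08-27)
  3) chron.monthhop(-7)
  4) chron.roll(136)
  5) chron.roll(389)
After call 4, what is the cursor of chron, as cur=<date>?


-- chron.pin(d=1839-10-22) : 1839-10-22
-- chron.pin(d=1759-08-27) : 1759-08-27
-- chron.monthhop(n=-7) : 1759-01-27
-- chron.roll(n=136) : 1759-06-12
-- chron.roll(n=389) : 1760-07-05

Answer: cur=1759-06-12


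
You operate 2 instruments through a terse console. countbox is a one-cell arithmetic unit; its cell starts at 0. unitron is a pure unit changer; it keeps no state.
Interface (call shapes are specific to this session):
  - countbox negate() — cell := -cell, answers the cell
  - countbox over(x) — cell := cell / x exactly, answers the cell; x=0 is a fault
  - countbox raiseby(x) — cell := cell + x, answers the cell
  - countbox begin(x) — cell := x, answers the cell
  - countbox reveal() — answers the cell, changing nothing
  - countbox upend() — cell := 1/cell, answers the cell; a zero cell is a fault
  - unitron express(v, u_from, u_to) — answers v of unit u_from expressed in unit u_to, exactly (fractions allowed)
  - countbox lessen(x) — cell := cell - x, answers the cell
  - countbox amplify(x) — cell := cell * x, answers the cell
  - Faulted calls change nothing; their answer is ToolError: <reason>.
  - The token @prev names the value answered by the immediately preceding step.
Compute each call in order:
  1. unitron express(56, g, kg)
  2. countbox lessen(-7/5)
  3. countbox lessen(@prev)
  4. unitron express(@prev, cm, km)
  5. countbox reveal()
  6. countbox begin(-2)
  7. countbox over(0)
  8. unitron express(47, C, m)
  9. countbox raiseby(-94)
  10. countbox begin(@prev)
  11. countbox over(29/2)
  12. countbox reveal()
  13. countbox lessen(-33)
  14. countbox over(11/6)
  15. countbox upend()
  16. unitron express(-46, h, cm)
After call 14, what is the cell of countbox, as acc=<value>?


>> unitron express(v→56, u_from→g, u_to→kg)
<< 7/125
>> countbox lessen(x→-7/5)
<< 7/5
>> countbox lessen(x→@prev)
<< 0
>> unitron express(v→@prev, u_from→cm, u_to→km)
<< 0
>> countbox reveal()
<< 0
>> countbox begin(x→-2)
<< -2
>> countbox over(x→0)
<< ToolError: division by zero
>> unitron express(v→47, u_from→C, u_to→m)
<< ToolError: incompatible units
>> countbox raiseby(x→-94)
<< -96
>> countbox begin(x→@prev)
<< -96
>> countbox over(x→29/2)
<< -192/29
>> countbox reveal()
<< -192/29
>> countbox lessen(x→-33)
<< 765/29
>> countbox over(x→11/6)
<< 4590/319
>> countbox upend()
<< 319/4590
>> unitron express(v→-46, u_from→h, u_to→cm)
<< ToolError: incompatible units

Answer: acc=4590/319


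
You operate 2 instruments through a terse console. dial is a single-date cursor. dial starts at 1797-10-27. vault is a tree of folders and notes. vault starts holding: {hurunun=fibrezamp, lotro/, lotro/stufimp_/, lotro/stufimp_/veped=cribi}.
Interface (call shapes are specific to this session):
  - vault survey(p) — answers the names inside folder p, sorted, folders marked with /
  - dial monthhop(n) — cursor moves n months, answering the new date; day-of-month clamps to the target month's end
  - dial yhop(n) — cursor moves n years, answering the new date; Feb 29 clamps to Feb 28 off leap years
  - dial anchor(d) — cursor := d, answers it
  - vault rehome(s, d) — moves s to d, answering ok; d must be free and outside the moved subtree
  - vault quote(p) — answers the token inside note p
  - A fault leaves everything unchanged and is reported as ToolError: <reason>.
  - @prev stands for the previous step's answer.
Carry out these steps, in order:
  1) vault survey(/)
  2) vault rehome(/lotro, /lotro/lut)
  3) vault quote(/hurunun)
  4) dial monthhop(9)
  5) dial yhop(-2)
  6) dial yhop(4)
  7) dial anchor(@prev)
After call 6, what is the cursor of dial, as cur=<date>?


Then vault survey with p: /, and see [hurunun, lotro/].
I invoke vault rehome with s: /lotro, d: /lotro/lut, → ToolError: into itself.
Invoking vault quote with p: /hurunun: fibrezamp.
I run dial monthhop with n: 9, and see 1798-07-27.
Using dial yhop with n: -2, and observe 1796-07-27.
Then dial yhop with n: 4, and get 1800-07-27.
I try dial anchor with d: @prev, giving 1800-07-27.

Answer: cur=1800-07-27


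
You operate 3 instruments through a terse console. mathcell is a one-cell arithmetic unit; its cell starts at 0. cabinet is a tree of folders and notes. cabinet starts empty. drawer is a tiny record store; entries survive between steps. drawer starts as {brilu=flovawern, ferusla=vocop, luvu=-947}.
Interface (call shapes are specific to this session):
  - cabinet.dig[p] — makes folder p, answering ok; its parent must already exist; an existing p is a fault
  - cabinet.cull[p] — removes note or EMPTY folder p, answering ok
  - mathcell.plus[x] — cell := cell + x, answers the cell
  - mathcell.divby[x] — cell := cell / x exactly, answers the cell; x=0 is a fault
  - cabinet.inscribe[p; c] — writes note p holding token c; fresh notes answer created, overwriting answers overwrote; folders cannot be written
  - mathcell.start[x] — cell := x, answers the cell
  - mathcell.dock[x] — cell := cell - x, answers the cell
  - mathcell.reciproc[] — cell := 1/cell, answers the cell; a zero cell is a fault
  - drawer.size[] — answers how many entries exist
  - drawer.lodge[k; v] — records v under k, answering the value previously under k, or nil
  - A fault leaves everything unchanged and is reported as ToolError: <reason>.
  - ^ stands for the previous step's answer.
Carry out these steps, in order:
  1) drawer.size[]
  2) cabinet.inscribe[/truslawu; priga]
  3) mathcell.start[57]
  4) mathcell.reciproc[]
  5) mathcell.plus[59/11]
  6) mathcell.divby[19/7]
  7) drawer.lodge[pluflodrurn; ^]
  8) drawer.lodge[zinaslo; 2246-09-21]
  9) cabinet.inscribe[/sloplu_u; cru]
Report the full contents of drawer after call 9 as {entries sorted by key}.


Do: drawer.size[]
See: 3
Do: cabinet.inscribe[/truslawu; priga]
See: created
Do: mathcell.start[57]
See: 57
Do: mathcell.reciproc[]
See: 1/57
Do: mathcell.plus[59/11]
See: 3374/627
Do: mathcell.divby[19/7]
See: 23618/11913
Do: drawer.lodge[pluflodrurn; ^]
See: nil
Do: drawer.lodge[zinaslo; 2246-09-21]
See: nil
Do: cabinet.inscribe[/sloplu_u; cru]
See: created

Answer: {brilu=flovawern, ferusla=vocop, luvu=-947, pluflodrurn=23618/11913, zinaslo=2246-09-21}


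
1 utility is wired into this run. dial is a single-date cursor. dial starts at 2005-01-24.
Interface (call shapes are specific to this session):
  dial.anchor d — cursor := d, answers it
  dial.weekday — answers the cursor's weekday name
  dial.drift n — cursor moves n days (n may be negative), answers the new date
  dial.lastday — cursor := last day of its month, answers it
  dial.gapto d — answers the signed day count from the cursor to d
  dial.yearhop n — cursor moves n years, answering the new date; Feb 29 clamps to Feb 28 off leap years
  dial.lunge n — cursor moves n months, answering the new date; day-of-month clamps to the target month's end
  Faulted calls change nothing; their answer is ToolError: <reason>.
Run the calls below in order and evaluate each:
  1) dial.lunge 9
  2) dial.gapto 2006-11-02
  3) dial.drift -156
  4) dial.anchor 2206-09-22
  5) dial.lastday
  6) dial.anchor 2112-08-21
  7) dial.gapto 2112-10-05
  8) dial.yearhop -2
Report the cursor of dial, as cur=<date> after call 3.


==> lunge(n: 9)
<== 2005-10-24
==> gapto(d: 2006-11-02)
<== 374
==> drift(n: -156)
<== 2005-05-21
==> anchor(d: 2206-09-22)
<== 2206-09-22
==> lastday()
<== 2206-09-30
==> anchor(d: 2112-08-21)
<== 2112-08-21
==> gapto(d: 2112-10-05)
<== 45
==> yearhop(n: -2)
<== 2110-08-21

Answer: cur=2005-05-21


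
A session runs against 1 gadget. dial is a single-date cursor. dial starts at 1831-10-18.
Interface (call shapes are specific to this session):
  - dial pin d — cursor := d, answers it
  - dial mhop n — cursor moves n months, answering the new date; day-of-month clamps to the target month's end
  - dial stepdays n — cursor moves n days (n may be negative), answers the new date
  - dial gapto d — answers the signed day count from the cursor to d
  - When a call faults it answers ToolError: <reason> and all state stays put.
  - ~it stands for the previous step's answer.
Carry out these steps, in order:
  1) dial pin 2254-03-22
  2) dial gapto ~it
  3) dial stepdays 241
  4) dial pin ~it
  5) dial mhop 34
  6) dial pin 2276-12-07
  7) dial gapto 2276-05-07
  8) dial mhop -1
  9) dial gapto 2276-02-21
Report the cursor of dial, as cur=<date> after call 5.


Answer: cur=2257-09-18

Derivation:
% 1. dial pin(d='2254-03-22') => 2254-03-22
% 2. dial gapto(d='~it') => 0
% 3. dial stepdays(n='241') => 2254-11-18
% 4. dial pin(d='~it') => 2254-11-18
% 5. dial mhop(n='34') => 2257-09-18
% 6. dial pin(d='2276-12-07') => 2276-12-07
% 7. dial gapto(d='2276-05-07') => -214
% 8. dial mhop(n='-1') => 2276-11-07
% 9. dial gapto(d='2276-02-21') => -260


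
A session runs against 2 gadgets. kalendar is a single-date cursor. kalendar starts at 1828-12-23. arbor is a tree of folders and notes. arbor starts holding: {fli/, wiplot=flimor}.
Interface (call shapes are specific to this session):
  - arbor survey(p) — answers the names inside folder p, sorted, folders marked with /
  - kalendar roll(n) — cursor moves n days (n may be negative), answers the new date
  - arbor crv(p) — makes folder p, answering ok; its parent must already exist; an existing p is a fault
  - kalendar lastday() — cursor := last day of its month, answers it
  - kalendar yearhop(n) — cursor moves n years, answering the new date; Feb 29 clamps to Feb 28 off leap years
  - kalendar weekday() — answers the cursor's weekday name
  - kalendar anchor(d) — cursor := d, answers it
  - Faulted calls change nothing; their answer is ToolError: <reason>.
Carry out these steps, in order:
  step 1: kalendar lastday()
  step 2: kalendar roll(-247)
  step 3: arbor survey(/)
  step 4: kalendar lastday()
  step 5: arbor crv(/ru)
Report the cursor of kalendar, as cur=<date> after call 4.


Do: kalendar lastday[]
See: 1828-12-31
Do: kalendar roll[n: -247]
See: 1828-04-28
Do: arbor survey[p: /]
See: [fli/, wiplot]
Do: kalendar lastday[]
See: 1828-04-30
Do: arbor crv[p: /ru]
See: ok

Answer: cur=1828-04-30


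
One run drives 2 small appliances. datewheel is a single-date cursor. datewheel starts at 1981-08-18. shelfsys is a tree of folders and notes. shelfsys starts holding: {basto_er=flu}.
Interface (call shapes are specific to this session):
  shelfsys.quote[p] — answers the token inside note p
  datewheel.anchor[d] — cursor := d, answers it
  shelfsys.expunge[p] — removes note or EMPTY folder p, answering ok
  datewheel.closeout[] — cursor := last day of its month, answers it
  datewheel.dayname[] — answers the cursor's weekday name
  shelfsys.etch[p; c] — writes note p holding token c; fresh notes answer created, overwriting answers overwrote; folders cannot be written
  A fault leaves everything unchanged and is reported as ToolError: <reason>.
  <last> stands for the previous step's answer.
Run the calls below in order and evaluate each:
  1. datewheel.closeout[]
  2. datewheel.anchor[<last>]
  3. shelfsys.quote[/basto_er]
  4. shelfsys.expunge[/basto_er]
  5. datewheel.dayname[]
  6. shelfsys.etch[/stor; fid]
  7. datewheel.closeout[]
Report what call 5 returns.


Answer: Monday

Derivation:
// closeout() -> 1981-08-31
// anchor(<last>) -> 1981-08-31
// quote(/basto_er) -> flu
// expunge(/basto_er) -> ok
// dayname() -> Monday
// etch(/stor, fid) -> created
// closeout() -> 1981-08-31
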